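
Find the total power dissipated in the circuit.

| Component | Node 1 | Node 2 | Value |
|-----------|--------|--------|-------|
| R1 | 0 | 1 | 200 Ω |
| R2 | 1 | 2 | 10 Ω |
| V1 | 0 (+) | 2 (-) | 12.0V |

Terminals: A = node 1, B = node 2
Nodal analysis, taking node 2 as the 0 V reference.
Source V1 fixes V_0 = 12 V.
KCL at each unknown node (sum of currents leaving = 0; resistances in Ω):
  Node 1: (V_1 - 12)/200 + (V_1 - 0)/10 = 0
Collecting terms: 0.105 × V_1 = 0.06  =>  V_1 = 0.5714 V
Power in each resistor, P = (ΔV)²/R:
  P_R1 = (12 - 0.5714)²/200 = 0.6531 W
  P_R2 = (0.5714 - 0)²/10 = 0.03265 W
P_total = P_R1 + P_R2 = 0.6857 W

Final answer: 0.6857 W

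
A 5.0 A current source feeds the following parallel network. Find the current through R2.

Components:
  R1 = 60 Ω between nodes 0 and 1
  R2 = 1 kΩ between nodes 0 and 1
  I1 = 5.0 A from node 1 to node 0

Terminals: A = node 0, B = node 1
All resistors sit directly between nodes 0 and 1, so they are in parallel and share one voltage V; the full source current 5 A splits among them.
1/R_par = 1/60 + 1/1000 = 0.01767 S  =>  R_par = 56.6 Ω
V = I × R_par = 5 × 56.6 = 283 V
I_R2 = V/R2 = 283/1000 = 0.283 A

Final answer: 0.283 A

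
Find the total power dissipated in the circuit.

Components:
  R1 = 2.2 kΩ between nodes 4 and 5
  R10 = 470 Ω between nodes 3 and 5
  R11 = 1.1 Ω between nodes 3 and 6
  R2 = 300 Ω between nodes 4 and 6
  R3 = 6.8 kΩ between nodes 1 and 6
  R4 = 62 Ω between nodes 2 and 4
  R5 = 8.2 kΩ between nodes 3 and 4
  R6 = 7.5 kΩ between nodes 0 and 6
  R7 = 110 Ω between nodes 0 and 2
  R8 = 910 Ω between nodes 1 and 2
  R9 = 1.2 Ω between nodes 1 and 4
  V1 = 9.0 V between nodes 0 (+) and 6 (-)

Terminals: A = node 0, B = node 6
Nodal analysis, taking node 6 as the 0 V reference.
Source V1 fixes V_0 = 9 V.
KCL at each unknown node (sum of currents leaving = 0; resistances in Ω):
  Node 1: (V_1 - 0)/6800 + (V_1 - V_2)/910 + (V_1 - V_4)/1.2 = 0
  Node 2: (V_2 - V_4)/62 + (V_2 - 9)/110 + (V_2 - V_1)/910 = 0
  Node 3: (V_3 - V_4)/8200 + (V_3 - V_5)/470 + (V_3 - 0)/1.1 = 0
  Node 4: (V_4 - V_5)/2200 + (V_4 - 0)/300 + (V_4 - V_2)/62 + (V_4 - V_3)/8200 + (V_4 - V_1)/1.2 = 0
  Node 5: (V_5 - V_4)/2200 + (V_5 - V_3)/470 = 0
Collecting terms (coefficients in siemens):
  0.8346·V_1 - 0.001099·V_2 - 0.8333·V_4 = 0
  0.02632·V_2 - 0.001099·V_1 - 0.01613·V_4 = 0.08182
  0.9113·V_3 - 0.000122·V_4 - 0.002128·V_5 = 0
  0.8534·V_4 - 0.8333·V_1 - 0.01613·V_2 - 0.000122·V_3 - 0.0004545·V_5 = 0
  0.002582·V_5 - 0.002128·V_3 - 0.0004545·V_4 = 0
Solving these 5 simultaneous equations (Gaussian elimination) gives:
  V_1 = 5.396 V, V_2 = 6.64 V, V_3 = 0.002945 V, V_4 = 5.395 V
  V_5 = 0.9521 V
Power in each resistor, P = (ΔV)²/R:
  P_R1 = (5.395 - 0.9521)²/2200 = 0.008972 W
  P_R2 = (5.395 - 0)²/300 = 0.09701 W
  P_R3 = (5.396 - 0)²/6800 = 0.004281 W
  P_R4 = (6.64 - 5.395)²/62 = 0.02501 W
  P_R5 = (0.002945 - 5.395)²/8200 = 0.003545 W
  P_R6 = (9 - 0)²/7500 = 0.0108 W
  P_R7 = (9 - 6.64)²/110 = 0.05063 W
  P_R8 = (5.396 - 6.64)²/910 = 0.001702 W
  P_R9 = (5.396 - 5.395)²/1.2 = 0.0000003957 W
  P_R10 = (0.002945 - 0.9521)²/470 = 0.001917 W
  P_R11 = (0.002945 - 0)²/1.1 = 0.000007883 W
P_total = P_R1 + P_R2 + P_R3 + P_R4 + P_R5 + P_R6 + P_R7 + P_R8 + P_R9 + P_R10 + P_R11 = 0.2039 W

Final answer: 0.2039 W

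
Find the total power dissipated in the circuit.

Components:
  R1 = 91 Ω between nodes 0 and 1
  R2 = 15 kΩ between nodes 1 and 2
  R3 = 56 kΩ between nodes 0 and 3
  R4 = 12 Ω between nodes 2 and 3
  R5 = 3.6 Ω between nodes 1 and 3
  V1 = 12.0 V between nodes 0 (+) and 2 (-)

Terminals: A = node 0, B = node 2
Nodal analysis, taking node 2 as the 0 V reference.
Source V1 fixes V_0 = 12 V.
KCL at each unknown node (sum of currents leaving = 0; resistances in Ω):
  Node 1: (V_1 - 12)/91 + (V_1 - 0)/15000 + (V_1 - V_3)/3.6 = 0
  Node 3: (V_3 - 12)/56000 + (V_3 - 0)/12 + (V_3 - V_1)/3.6 = 0
Collecting terms (coefficients in siemens):
  0.2888·V_1 - 0.2778·V_3 = 0.1319
  0.3611·V_3 - 0.2778·V_1 = 0.0002143
Determinant D = (0.2888)(0.3611) - (-0.2778)(-0.2778) = 0.02715
V_1 = [(0.1319)(0.3611) - (-0.2778)(0.0002143)]/D = 1.756 V
V_3 = [(0.2888)(0.0002143) - (0.1319)(-0.2778)]/D = 1.352 V
Power in each resistor, P = (ΔV)²/R:
  P_R1 = (12 - 1.756)²/91 = 1.153 W
  P_R2 = (1.756 - 0)²/15000 = 0.0002057 W
  P_R3 = (12 - 1.352)²/56000 = 0.002025 W
  P_R4 = (0 - 1.352)²/12 = 0.1523 W
  P_R5 = (1.756 - 1.352)²/3.6 = 0.04552 W
P_total = P_R1 + P_R2 + P_R3 + P_R4 + P_R5 = 1.353 W

Final answer: 1.353 W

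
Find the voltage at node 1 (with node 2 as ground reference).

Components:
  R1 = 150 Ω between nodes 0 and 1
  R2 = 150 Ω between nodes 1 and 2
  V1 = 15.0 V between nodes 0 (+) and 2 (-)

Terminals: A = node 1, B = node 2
Nodal analysis, taking node 2 as the 0 V reference.
Source V1 fixes V_0 = 15 V.
KCL at each unknown node (sum of currents leaving = 0; resistances in Ω):
  Node 1: (V_1 - 15)/150 + (V_1 - 0)/150 = 0
Collecting terms: 0.01333 × V_1 = 0.1  =>  V_1 = 7.5 V
The requested potential is V_1 = 7.5 V.

Final answer: V_1 = 7.5 V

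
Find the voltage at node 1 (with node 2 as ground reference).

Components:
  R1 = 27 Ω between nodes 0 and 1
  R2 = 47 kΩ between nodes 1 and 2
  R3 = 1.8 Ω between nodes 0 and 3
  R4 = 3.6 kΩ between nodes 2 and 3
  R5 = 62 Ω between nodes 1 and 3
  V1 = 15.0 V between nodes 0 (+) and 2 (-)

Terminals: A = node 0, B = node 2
Nodal analysis, taking node 2 as the 0 V reference.
Source V1 fixes V_0 = 15 V.
KCL at each unknown node (sum of currents leaving = 0; resistances in Ω):
  Node 1: (V_1 - 15)/27 + (V_1 - 0)/47000 + (V_1 - V_3)/62 = 0
  Node 3: (V_3 - 15)/1.8 + (V_3 - 0)/3600 + (V_3 - V_1)/62 = 0
Collecting terms (coefficients in siemens):
  0.05319·V_1 - 0.01613·V_3 = 0.5556
  0.572·V_3 - 0.01613·V_1 = 8.333
Determinant D = (0.05319)(0.572) - (-0.01613)(-0.01613) = 0.03016
V_1 = [(0.5556)(0.572) - (-0.01613)(8.333)]/D = 14.99 V
V_3 = [(0.05319)(8.333) - (0.5556)(-0.01613)]/D = 14.99 V
The requested potential is V_1 = 14.99 V.

Final answer: V_1 = 14.99 V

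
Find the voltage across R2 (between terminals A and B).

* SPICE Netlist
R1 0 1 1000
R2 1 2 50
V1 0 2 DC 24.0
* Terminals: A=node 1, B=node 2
R1 and R2 are in series across V1 (node 0 → node 1 → node 2), and the output A–B is taken across R2, so this is a voltage divider.
Series current: I = V1/(R1 + R2) = 24/(1000 + 50) = 24/1050 = 0.02286 A
V_R2 = I × R2 = V1 × R2/(R1 + R2) = 24 × 50/1050 = 1.143 V

Final answer: 1.143 V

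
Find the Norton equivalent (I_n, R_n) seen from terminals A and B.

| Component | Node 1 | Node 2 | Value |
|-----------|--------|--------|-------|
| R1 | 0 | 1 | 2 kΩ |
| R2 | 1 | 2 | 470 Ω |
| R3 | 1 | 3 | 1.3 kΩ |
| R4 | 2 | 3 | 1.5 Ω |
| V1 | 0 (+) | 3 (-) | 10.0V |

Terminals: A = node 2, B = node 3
Find the Thévenin equivalent first; then I_n = V_th/R_th and R_n = R_th.
Step 1 — V_th is the open-circuit voltage V_A - V_B (nothing connected across the terminals).
Nodal analysis, taking node 3 as the 0 V reference.
Source V1 fixes V_0 = 10 V.
KCL at each unknown node (sum of currents leaving = 0; resistances in Ω):
  Node 1: (V_1 - 10)/2000 + (V_1 - V_2)/470 + (V_1 - 0)/1300 = 0
  Node 2: (V_2 - V_1)/470 + (V_2 - 0)/1.5 = 0
Collecting terms (coefficients in siemens):
  0.003397·V_1 - 0.002128·V_2 = 0.005
  0.6688·V_2 - 0.002128·V_1 = 0
Determinant D = (0.003397)(0.6688) - (-0.002128)(-0.002128) = 0.002267
V_1 = [(0.005)(0.6688) - (-0.002128)(0)]/D = 1.475 V
V_2 = [(0.003397)(0) - (0.005)(-0.002128)]/D = 0.004692 V
V_th = V_2 - V_3 = 0.004692 - 0 = 0.004692 V
Step 2 — R_th: zero the source — replace V1 by a short circuit (node 3 merges into node 0) — and find the resistance seen between A (node 2) and B (node 0).
Reduce the network between node 2 (A) and node 0 (B) by series/parallel combination:
  Rp1 = R1 ‖ R3 (parallel, both between nodes 0 and 1) = 1/(1/2000 + 1/1300) = 787.9 Ω
  Rs1 = R2 + Rp1 (series, joined only at node 1) = 470 + 787.9 = 1258 Ω
  Rp2 = R4 ‖ Rs1 (parallel, both between nodes 0 and 2) = 1/(1/1.5 + 1/1258) = 1.498 Ω
R_th = 1.498 Ω
I_n = V_th/R_th = 0.004692/1.498 = 0.003132 A, and R_n = R_th = 1.498 Ω

Final answer: I_n = 0.003132 A, R_n = 1.498 Ω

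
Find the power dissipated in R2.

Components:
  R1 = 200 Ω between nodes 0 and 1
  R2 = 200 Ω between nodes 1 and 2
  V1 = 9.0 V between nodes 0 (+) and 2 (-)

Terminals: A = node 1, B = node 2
Nodal analysis, taking node 2 as the 0 V reference.
Source V1 fixes V_0 = 9 V.
KCL at each unknown node (sum of currents leaving = 0; resistances in Ω):
  Node 1: (V_1 - 9)/200 + (V_1 - 0)/200 = 0
Collecting terms: 0.01 × V_1 = 0.045  =>  V_1 = 4.5 V
I_R2 = (V_1 - V_2)/R2 = (4.5 - 0)/200 = 0.0225 A
P_R2 = I_R2² × R2 = (0.0225)² × 200 = 0.1013 W

Final answer: 0.1013 W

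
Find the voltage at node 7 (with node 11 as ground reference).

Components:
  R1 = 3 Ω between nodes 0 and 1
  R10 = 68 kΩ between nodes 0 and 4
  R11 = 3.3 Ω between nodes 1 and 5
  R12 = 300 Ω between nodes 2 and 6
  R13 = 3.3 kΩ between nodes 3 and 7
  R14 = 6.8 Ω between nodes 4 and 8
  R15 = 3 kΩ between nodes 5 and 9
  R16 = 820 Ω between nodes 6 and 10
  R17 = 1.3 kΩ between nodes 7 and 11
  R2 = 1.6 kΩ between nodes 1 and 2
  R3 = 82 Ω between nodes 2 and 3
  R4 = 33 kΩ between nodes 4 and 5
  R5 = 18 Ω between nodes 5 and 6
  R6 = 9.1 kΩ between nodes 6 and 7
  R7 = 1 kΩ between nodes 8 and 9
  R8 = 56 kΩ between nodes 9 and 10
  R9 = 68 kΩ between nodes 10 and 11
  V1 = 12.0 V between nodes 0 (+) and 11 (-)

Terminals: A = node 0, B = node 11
Nodal analysis, taking node 11 as the 0 V reference.
Source V1 fixes V_0 = 12 V.
KCL at each unknown node (sum of currents leaving = 0; resistances in Ω):
  Node 1: (V_1 - 12)/3 + (V_1 - V_2)/1600 + (V_1 - V_5)/3.3 = 0
  Node 2: (V_2 - V_1)/1600 + (V_2 - V_3)/82 + (V_2 - V_6)/300 = 0
  Node 3: (V_3 - V_2)/82 + (V_3 - V_7)/3300 = 0
  Node 4: (V_4 - V_5)/33000 + (V_4 - 12)/68000 + (V_4 - V_8)/6.8 = 0
  Node 5: (V_5 - V_4)/33000 + (V_5 - V_6)/18 + (V_5 - V_1)/3.3 + (V_5 - V_9)/3000 = 0
  Node 6: (V_6 - V_5)/18 + (V_6 - V_7)/9100 + (V_6 - V_2)/300 + (V_6 - V_10)/820 = 0
  Node 7: (V_7 - V_6)/9100 + (V_7 - V_3)/3300 + (V_7 - 0)/1300 = 0
  Node 8: (V_8 - V_9)/1000 + (V_8 - V_4)/6.8 = 0
  Node 9: (V_9 - V_8)/1000 + (V_9 - V_10)/56000 + (V_9 - V_5)/3000 = 0
  Node 10: (V_10 - V_9)/56000 + (V_10 - 0)/68000 + (V_10 - V_6)/820 = 0
Collecting terms (coefficients in siemens):
  0.637·V_1 - 0.000625·V_2 - 0.303·V_5 = 4
  0.01615·V_2 - 0.000625·V_1 - 0.0122·V_3 - 0.003333·V_6 = 0
  0.0125·V_3 - 0.0122·V_2 - 0.000303·V_7 = 0
  0.1471·V_4 - 0.0000303·V_5 - 0.1471·V_8 = 0.0001765
  0.3589·V_5 - 0.303·V_1 - 0.0000303·V_4 - 0.05556·V_6 - 0.0003333·V_9 = 0
  0.06022·V_6 - 0.003333·V_2 - 0.05556·V_5 - 0.0001099·V_7 - 0.00122·V_10 = 0
  0.001182·V_7 - 0.000303·V_3 - 0.0001099·V_6 = 0
  0.1481·V_8 - 0.1471·V_4 - 0.001·V_9 = 0
  0.001351·V_9 - 0.0003333·V_5 - 0.001·V_8 - 0.00001786·V_10 = 0
  0.001252·V_10 - 0.00122·V_6 - 0.00001786·V_9 = 0
Solving these 10 simultaneous equations (Gaussian elimination) gives:
  V_1 = 11.99 V, V_2 = 11.39 V, V_3 = 11.21 V, V_4 = 11.97 V
  V_5 = 11.98 V, V_6 = 11.93 V, V_7 = 3.982 V, V_8 = 11.97 V
  V_9 = 11.97 V, V_10 = 11.79 V
The requested potential is V_7 = 3.982 V.

Final answer: V_7 = 3.982 V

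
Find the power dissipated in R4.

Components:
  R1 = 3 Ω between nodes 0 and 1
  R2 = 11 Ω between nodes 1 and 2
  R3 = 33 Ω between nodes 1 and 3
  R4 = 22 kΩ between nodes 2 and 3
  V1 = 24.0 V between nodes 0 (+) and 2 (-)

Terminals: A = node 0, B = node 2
Nodal analysis, taking node 2 as the 0 V reference.
Source V1 fixes V_0 = 24 V.
KCL at each unknown node (sum of currents leaving = 0; resistances in Ω):
  Node 1: (V_1 - 24)/3 + (V_1 - 0)/11 + (V_1 - V_3)/33 = 0
  Node 3: (V_3 - V_1)/33 + (V_3 - 0)/22000 = 0
Collecting terms (coefficients in siemens):
  0.4545·V_1 - 0.0303·V_3 = 8
  0.03035·V_3 - 0.0303·V_1 = 0
Determinant D = (0.4545)(0.03035) - (-0.0303)(-0.0303) = 0.01288
V_1 = [(8)(0.03035) - (-0.0303)(0)]/D = 18.86 V
V_3 = [(0.4545)(0) - (8)(-0.0303)]/D = 18.83 V
I_R4 = (V_2 - V_3)/R4 = (0 - 18.83)/22000 = -0.0008558 A
P_R4 = I_R4² × R4 = (-0.0008558)² × 22000 = 0.01611 W

Final answer: 0.01611 W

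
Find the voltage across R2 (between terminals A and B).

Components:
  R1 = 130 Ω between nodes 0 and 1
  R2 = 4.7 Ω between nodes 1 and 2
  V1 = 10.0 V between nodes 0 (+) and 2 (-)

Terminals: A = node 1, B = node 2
R1 and R2 are in series across V1 (node 0 → node 1 → node 2), and the output A–B is taken across R2, so this is a voltage divider.
Series current: I = V1/(R1 + R2) = 10/(130 + 4.7) = 10/134.7 = 0.07424 A
V_R2 = I × R2 = V1 × R2/(R1 + R2) = 10 × 4.7/134.7 = 0.3489 V

Final answer: 0.3489 V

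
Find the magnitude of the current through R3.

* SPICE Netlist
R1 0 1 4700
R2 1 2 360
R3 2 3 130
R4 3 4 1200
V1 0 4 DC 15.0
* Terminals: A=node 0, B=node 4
Nodal analysis, taking node 4 as the 0 V reference.
Source V1 fixes V_0 = 15 V.
KCL at each unknown node (sum of currents leaving = 0; resistances in Ω):
  Node 1: (V_1 - 15)/4700 + (V_1 - V_2)/360 = 0
  Node 2: (V_2 - V_1)/360 + (V_2 - V_3)/130 = 0
  Node 3: (V_3 - V_2)/130 + (V_3 - 0)/1200 = 0
Collecting terms (coefficients in siemens):
  0.002991·V_1 - 0.002778·V_2 = 0.003191
  0.01047·V_2 - 0.002778·V_1 - 0.007692·V_3 = 0
  0.008526·V_3 - 0.007692·V_2 = 0
Solving these 3 simultaneous equations (Gaussian elimination) gives:
  V_1 = 3.967 V, V_2 = 3.122 V, V_3 = 2.817 V
I_R3 = (V_2 - V_3)/R3 = (3.122 - 2.817)/130 = 0.002347 A
|I_R3| = 0.002347 A

Final answer: |I_R3| = 0.002347 A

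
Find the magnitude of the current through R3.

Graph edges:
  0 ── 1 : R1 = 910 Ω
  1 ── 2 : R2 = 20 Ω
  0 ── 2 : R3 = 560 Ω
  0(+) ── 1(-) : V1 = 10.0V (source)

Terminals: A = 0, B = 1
Nodal analysis, taking node 1 as the 0 V reference.
Source V1 fixes V_0 = 10 V.
KCL at each unknown node (sum of currents leaving = 0; resistances in Ω):
  Node 2: (V_2 - 0)/20 + (V_2 - 10)/560 = 0
Collecting terms: 0.05179 × V_2 = 0.01786  =>  V_2 = 0.3448 V
I_R3 = (V_0 - V_2)/R3 = (10 - 0.3448)/560 = 0.01724 A
|I_R3| = 0.01724 A

Final answer: |I_R3| = 0.01724 A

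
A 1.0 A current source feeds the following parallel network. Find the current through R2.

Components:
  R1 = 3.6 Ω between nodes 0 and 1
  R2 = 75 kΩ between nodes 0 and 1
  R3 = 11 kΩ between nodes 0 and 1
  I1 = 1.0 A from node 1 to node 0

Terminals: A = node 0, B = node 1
All resistors sit directly between nodes 0 and 1, so they are in parallel and share one voltage V; the full source current 1 A splits among them.
1/R_par = 1/3.6 + 1/75000 + 1/11000 = 0.2779 S  =>  R_par = 3.599 Ω
V = I × R_par = 1 × 3.599 = 3.599 V
I_R2 = V/R2 = 3.599/75000 = 0.00004798 A

Final answer: 4.798e-05 A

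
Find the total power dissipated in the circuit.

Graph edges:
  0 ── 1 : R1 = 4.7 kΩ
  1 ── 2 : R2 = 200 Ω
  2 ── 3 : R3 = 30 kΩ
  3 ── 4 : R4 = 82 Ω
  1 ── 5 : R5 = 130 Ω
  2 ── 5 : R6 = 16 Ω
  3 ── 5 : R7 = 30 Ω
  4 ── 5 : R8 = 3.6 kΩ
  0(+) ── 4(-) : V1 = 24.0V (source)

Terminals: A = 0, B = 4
Nodal analysis, taking node 4 as the 0 V reference.
Source V1 fixes V_0 = 24 V.
KCL at each unknown node (sum of currents leaving = 0; resistances in Ω):
  Node 1: (V_1 - 24)/4700 + (V_1 - V_2)/200 + (V_1 - V_5)/130 = 0
  Node 2: (V_2 - V_1)/200 + (V_2 - V_3)/30000 + (V_2 - V_5)/16 = 0
  Node 3: (V_3 - V_2)/30000 + (V_3 - 0)/82 + (V_3 - V_5)/30 = 0
  Node 5: (V_5 - V_1)/130 + (V_5 - V_2)/16 + (V_5 - V_3)/30 + (V_5 - 0)/3600 = 0
Collecting terms (coefficients in siemens):
  0.01291·V_1 - 0.005·V_2 - 0.007692·V_5 = 0.005106
  0.06753·V_2 - 0.005·V_1 - 0.00003333·V_3 - 0.0625·V_5 = 0
  0.04556·V_3 - 0.00003333·V_2 - 0.03333·V_5 = 0
  0.1038·V_5 - 0.007692·V_1 - 0.0625·V_2 - 0.03333·V_3 = 0
Solving these 4 simultaneous equations (Gaussian elimination) gives:
  V_1 = 0.9313 V, V_2 = 0.5624 V, V_3 = 0.3903 V, V_5 = 0.533 V
Power in each resistor, P = (ΔV)²/R:
  P_R1 = (24 - 0.9313)²/4700 = 0.1132 W
  P_R2 = (0.9313 - 0.5624)²/200 = 0.0006804 W
  P_R3 = (0.5624 - 0.3903)²/30000 = 0.0000009867 W
  P_R4 = (0.3903 - 0)²/82 = 0.001858 W
  P_R5 = (0.9313 - 0.533)²/130 = 0.00122 W
  P_R6 = (0.5624 - 0.533)²/16 = 0.00005409 W
  P_R7 = (0.3903 - 0.533)²/30 = 0.0006781 W
  P_R8 = (0 - 0.533)²/3600 = 0.0000789 W
P_total = P_R1 + P_R2 + P_R3 + P_R4 + P_R5 + P_R6 + P_R7 + P_R8 = 0.1178 W

Final answer: 0.1178 W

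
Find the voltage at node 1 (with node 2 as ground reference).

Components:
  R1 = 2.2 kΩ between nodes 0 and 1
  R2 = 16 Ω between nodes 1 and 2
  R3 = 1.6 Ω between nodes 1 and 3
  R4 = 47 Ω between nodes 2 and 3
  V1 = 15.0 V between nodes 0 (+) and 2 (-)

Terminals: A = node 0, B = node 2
Nodal analysis, taking node 2 as the 0 V reference.
Source V1 fixes V_0 = 15 V.
KCL at each unknown node (sum of currents leaving = 0; resistances in Ω):
  Node 1: (V_1 - 15)/2200 + (V_1 - 0)/16 + (V_1 - V_3)/1.6 = 0
  Node 3: (V_3 - V_1)/1.6 + (V_3 - 0)/47 = 0
Collecting terms (coefficients in siemens):
  0.688·V_1 - 0.625·V_3 = 0.006818
  0.6463·V_3 - 0.625·V_1 = 0
Determinant D = (0.688)(0.6463) - (-0.625)(-0.625) = 0.05398
V_1 = [(0.006818)(0.6463) - (-0.625)(0)]/D = 0.08162 V
V_3 = [(0.688)(0) - (0.006818)(-0.625)]/D = 0.07894 V
The requested potential is V_1 = 0.08162 V.

Final answer: V_1 = 0.08162 V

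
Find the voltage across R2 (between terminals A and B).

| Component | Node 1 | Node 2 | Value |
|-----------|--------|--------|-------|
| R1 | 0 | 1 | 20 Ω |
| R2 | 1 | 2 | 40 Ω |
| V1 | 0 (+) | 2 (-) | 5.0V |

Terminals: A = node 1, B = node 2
R1 and R2 are in series across V1 (node 0 → node 1 → node 2), and the output A–B is taken across R2, so this is a voltage divider.
Series current: I = V1/(R1 + R2) = 5/(20 + 40) = 5/60 = 0.08333 A
V_R2 = I × R2 = V1 × R2/(R1 + R2) = 5 × 40/60 = 3.333 V

Final answer: 3.333 V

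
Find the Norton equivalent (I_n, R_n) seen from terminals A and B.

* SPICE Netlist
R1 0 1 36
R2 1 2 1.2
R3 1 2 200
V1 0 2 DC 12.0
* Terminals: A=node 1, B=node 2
Find the Thévenin equivalent first; then I_n = V_th/R_th and R_n = R_th.
Step 1 — V_th is the open-circuit voltage V_A - V_B (nothing connected across the terminals).
Nodal analysis, taking node 2 as the 0 V reference.
Source V1 fixes V_0 = 12 V.
KCL at each unknown node (sum of currents leaving = 0; resistances in Ω):
  Node 1: (V_1 - 12)/36 + (V_1 - 0)/1.2 + (V_1 - 0)/200 = 0
Collecting terms: 0.8661 × V_1 = 0.3333  =>  V_1 = 0.3849 V
V_th = V_1 - V_2 = 0.3849 - 0 = 0.3849 V
Step 2 — R_th: zero the source — replace V1 by a short circuit (node 2 merges into node 0) — and find the resistance seen between A (node 1) and B (node 0).
Reduce the network between node 1 (A) and node 0 (B) by series/parallel combination:
  Rp1 = R1 ‖ R2 ‖ R3 (parallel, all between nodes 0 and 1) = 1/(1/36 + 1/1.2 + 1/200) = 1.155 Ω
R_th = 1.155 Ω
I_n = V_th/R_th = 0.3849/1.155 = 0.3333 A, and R_n = R_th = 1.155 Ω

Final answer: I_n = 0.3333 A, R_n = 1.155 Ω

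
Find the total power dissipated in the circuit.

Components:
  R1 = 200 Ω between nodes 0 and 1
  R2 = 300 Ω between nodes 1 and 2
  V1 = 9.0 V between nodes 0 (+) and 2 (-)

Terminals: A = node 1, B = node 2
Nodal analysis, taking node 2 as the 0 V reference.
Source V1 fixes V_0 = 9 V.
KCL at each unknown node (sum of currents leaving = 0; resistances in Ω):
  Node 1: (V_1 - 9)/200 + (V_1 - 0)/300 = 0
Collecting terms: 0.008333 × V_1 = 0.045  =>  V_1 = 5.4 V
Power in each resistor, P = (ΔV)²/R:
  P_R1 = (9 - 5.4)²/200 = 0.0648 W
  P_R2 = (5.4 - 0)²/300 = 0.0972 W
P_total = P_R1 + P_R2 = 0.162 W

Final answer: 0.162 W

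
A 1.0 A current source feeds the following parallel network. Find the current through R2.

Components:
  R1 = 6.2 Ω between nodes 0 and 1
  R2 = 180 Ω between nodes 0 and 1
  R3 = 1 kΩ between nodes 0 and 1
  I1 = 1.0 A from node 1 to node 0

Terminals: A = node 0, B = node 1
All resistors sit directly between nodes 0 and 1, so they are in parallel and share one voltage V; the full source current 1 A splits among them.
1/R_par = 1/6.2 + 1/180 + 1/1000 = 0.1678 S  =>  R_par = 5.958 Ω
V = I × R_par = 1 × 5.958 = 5.958 V
I_R2 = V/R2 = 5.958/180 = 0.0331 A

Final answer: 0.0331 A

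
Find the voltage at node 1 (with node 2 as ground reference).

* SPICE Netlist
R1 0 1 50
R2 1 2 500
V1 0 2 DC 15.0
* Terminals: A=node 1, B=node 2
Nodal analysis, taking node 2 as the 0 V reference.
Source V1 fixes V_0 = 15 V.
KCL at each unknown node (sum of currents leaving = 0; resistances in Ω):
  Node 1: (V_1 - 15)/50 + (V_1 - 0)/500 = 0
Collecting terms: 0.022 × V_1 = 0.3  =>  V_1 = 13.64 V
The requested potential is V_1 = 13.64 V.

Final answer: V_1 = 13.64 V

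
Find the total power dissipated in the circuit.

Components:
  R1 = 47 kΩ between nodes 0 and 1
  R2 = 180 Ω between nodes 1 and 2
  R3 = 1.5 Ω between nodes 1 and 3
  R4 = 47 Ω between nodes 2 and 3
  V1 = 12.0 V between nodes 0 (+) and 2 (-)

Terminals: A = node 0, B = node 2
Nodal analysis, taking node 2 as the 0 V reference.
Source V1 fixes V_0 = 12 V.
KCL at each unknown node (sum of currents leaving = 0; resistances in Ω):
  Node 1: (V_1 - 12)/47000 + (V_1 - 0)/180 + (V_1 - V_3)/1.5 = 0
  Node 3: (V_3 - V_1)/1.5 + (V_3 - 0)/47 = 0
Collecting terms (coefficients in siemens):
  0.6722·V_1 - 0.6667·V_3 = 0.0002553
  0.6879·V_3 - 0.6667·V_1 = 0
Determinant D = (0.6722)(0.6879) - (-0.6667)(-0.6667) = 0.01802
V_1 = [(0.0002553)(0.6879) - (-0.6667)(0)]/D = 0.009747 V
V_3 = [(0.6722)(0) - (0.0002553)(-0.6667)]/D = 0.009445 V
Power in each resistor, P = (ΔV)²/R:
  P_R1 = (12 - 0.009747)²/47000 = 0.003059 W
  P_R2 = (0.009747 - 0)²/180 = 0.0000005278 W
  P_R3 = (0.009747 - 0.009445)²/1.5 = 0.00000006058 W
  P_R4 = (0 - 0.009445)²/47 = 0.000001898 W
P_total = P_R1 + P_R2 + P_R3 + P_R4 = 0.003061 W

Final answer: 0.003061 W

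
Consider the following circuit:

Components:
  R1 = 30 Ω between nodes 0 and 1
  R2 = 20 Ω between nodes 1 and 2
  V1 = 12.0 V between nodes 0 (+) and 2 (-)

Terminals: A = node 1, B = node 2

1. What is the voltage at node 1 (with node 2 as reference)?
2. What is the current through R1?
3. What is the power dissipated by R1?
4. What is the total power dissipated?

Nodal analysis, taking node 2 as the 0 V reference.
Source V1 fixes V_0 = 12 V.
KCL at each unknown node (sum of currents leaving = 0; resistances in Ω):
  Node 1: (V_1 - 12)/30 + (V_1 - 0)/20 = 0
Collecting terms: 0.08333 × V_1 = 0.4  =>  V_1 = 4.8 V
Part 1:
  Read off the nodal solution: V_1 = 4.8 V
Part 2:
  I_R1 = (V_0 - V_1)/R1 = (12 - 4.8)/30 = 0.24 A
  Magnitude: I_R1 = 0.24 A
Part 3:
  I_R1 = (V_0 - V_1)/R1 = (12 - 4.8)/30 = 0.24 A
  P_R1 = I_R1² × R1 = (0.24)² × 30 = 1.728 W
Part 4:
  Power in each resistor, P = (ΔV)²/R:
    P_R1 = (12 - 4.8)²/30 = 1.728 W
    P_R2 = (4.8 - 0)²/20 = 1.152 W
  P_total = P_R1 + P_R2 = 2.88 W

Final answers:
1. V_1 = 4.8 V
2. I_R1 = 0.24 A
3. P_R1 = 1.728 W
4. P_total = 2.88 W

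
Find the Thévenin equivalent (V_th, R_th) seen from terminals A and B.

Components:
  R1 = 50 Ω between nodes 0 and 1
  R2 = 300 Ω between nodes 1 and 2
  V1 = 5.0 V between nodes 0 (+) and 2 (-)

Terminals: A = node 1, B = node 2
Step 1 — V_th is the open-circuit voltage V_A - V_B (nothing connected across the terminals).
Nodal analysis, taking node 2 as the 0 V reference.
Source V1 fixes V_0 = 5 V.
KCL at each unknown node (sum of currents leaving = 0; resistances in Ω):
  Node 1: (V_1 - 5)/50 + (V_1 - 0)/300 = 0
Collecting terms: 0.02333 × V_1 = 0.1  =>  V_1 = 4.286 V
V_th = V_1 - V_2 = 4.286 - 0 = 4.286 V
Step 2 — R_th: zero the source — replace V1 by a short circuit (node 2 merges into node 0) — and find the resistance seen between A (node 1) and B (node 0).
Reduce the network between node 1 (A) and node 0 (B) by series/parallel combination:
  Rp1 = R1 ‖ R2 (parallel, both between nodes 0 and 1) = 1/(1/50 + 1/300) = 42.86 Ω
R_th = 42.86 Ω

Final answer: V_th = 4.286 V, R_th = 42.86 Ω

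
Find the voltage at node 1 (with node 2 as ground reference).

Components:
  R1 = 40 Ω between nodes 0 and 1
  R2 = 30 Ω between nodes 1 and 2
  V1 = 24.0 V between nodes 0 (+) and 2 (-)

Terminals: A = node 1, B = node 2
Nodal analysis, taking node 2 as the 0 V reference.
Source V1 fixes V_0 = 24 V.
KCL at each unknown node (sum of currents leaving = 0; resistances in Ω):
  Node 1: (V_1 - 24)/40 + (V_1 - 0)/30 = 0
Collecting terms: 0.05833 × V_1 = 0.6  =>  V_1 = 10.29 V
The requested potential is V_1 = 10.29 V.

Final answer: V_1 = 10.29 V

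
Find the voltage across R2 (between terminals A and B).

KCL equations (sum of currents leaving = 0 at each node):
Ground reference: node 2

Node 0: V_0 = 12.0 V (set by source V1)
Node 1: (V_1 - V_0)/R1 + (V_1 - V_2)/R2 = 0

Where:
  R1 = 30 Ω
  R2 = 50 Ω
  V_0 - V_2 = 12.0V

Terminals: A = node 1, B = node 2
R1 and R2 are in series across V1 (node 0 → node 1 → node 2), and the output A–B is taken across R2, so this is a voltage divider.
Series current: I = V1/(R1 + R2) = 12/(30 + 50) = 12/80 = 0.15 A
V_R2 = I × R2 = V1 × R2/(R1 + R2) = 12 × 50/80 = 7.5 V

Final answer: 7.5 V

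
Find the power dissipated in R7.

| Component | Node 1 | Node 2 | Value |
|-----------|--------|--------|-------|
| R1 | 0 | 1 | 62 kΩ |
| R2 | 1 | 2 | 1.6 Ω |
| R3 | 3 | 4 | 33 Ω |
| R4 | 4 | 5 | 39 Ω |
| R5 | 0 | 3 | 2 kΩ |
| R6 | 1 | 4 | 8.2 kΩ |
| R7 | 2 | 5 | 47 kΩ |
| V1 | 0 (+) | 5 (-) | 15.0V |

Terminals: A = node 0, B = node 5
Nodal analysis, taking node 5 as the 0 V reference.
Source V1 fixes V_0 = 15 V.
KCL at each unknown node (sum of currents leaving = 0; resistances in Ω):
  Node 1: (V_1 - 15)/62000 + (V_1 - V_2)/1.6 + (V_1 - V_4)/8200 = 0
  Node 2: (V_2 - V_1)/1.6 + (V_2 - 0)/47000 = 0
  Node 3: (V_3 - V_4)/33 + (V_3 - 15)/2000 = 0
  Node 4: (V_4 - V_3)/33 + (V_4 - 0)/39 + (V_4 - V_1)/8200 = 0
Collecting terms (coefficients in siemens):
  0.6251·V_1 - 0.625·V_2 - 0.000122·V_4 = 0.0002419
  0.625·V_2 - 0.625·V_1 = 0
  0.0308·V_3 - 0.0303·V_4 = 0.0075
  0.05607·V_4 - 0.000122·V_1 - 0.0303·V_3 = 0
Solving these 4 simultaneous equations (Gaussian elimination) gives:
  V_1 = 1.739 V, V_2 = 1.739 V, V_3 = 0.5279 V, V_4 = 0.2891 V
I_R7 = (V_2 - V_5)/R7 = (1.739 - 0)/47000 = 0.00003701 A
P_R7 = I_R7² × R7 = (0.00003701)² × 47000 = 0.00006437 W

Final answer: 6.437e-05 W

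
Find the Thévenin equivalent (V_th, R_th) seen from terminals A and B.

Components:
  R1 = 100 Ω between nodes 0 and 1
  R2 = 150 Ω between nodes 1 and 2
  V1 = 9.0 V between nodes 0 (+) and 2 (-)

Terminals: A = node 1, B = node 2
Step 1 — V_th is the open-circuit voltage V_A - V_B (nothing connected across the terminals).
Nodal analysis, taking node 2 as the 0 V reference.
Source V1 fixes V_0 = 9 V.
KCL at each unknown node (sum of currents leaving = 0; resistances in Ω):
  Node 1: (V_1 - 9)/100 + (V_1 - 0)/150 = 0
Collecting terms: 0.01667 × V_1 = 0.09  =>  V_1 = 5.4 V
V_th = V_1 - V_2 = 5.4 - 0 = 5.4 V
Step 2 — R_th: zero the source — replace V1 by a short circuit (node 2 merges into node 0) — and find the resistance seen between A (node 1) and B (node 0).
Reduce the network between node 1 (A) and node 0 (B) by series/parallel combination:
  Rp1 = R1 ‖ R2 (parallel, both between nodes 0 and 1) = 1/(1/100 + 1/150) = 60 Ω
R_th = 60 Ω

Final answer: V_th = 5.4 V, R_th = 60 Ω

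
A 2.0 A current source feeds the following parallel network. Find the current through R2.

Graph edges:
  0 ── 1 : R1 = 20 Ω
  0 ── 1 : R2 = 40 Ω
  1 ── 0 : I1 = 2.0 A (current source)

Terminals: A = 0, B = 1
All resistors sit directly between nodes 0 and 1, so they are in parallel and share one voltage V; the full source current 2 A splits among them.
1/R_par = 1/20 + 1/40 = 0.075 S  =>  R_par = 13.33 Ω
V = I × R_par = 2 × 13.33 = 26.67 V
I_R2 = V/R2 = 26.67/40 = 0.6667 A

Final answer: 0.6667 A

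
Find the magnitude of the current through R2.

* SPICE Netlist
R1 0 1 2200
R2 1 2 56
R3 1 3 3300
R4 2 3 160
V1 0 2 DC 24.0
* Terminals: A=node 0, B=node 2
Nodal analysis, taking node 2 as the 0 V reference.
Source V1 fixes V_0 = 24 V.
KCL at each unknown node (sum of currents leaving = 0; resistances in Ω):
  Node 1: (V_1 - 24)/2200 + (V_1 - 0)/56 + (V_1 - V_3)/3300 = 0
  Node 3: (V_3 - V_1)/3300 + (V_3 - 0)/160 = 0
Collecting terms (coefficients in siemens):
  0.01861·V_1 - 0.000303·V_3 = 0.01091
  0.006553·V_3 - 0.000303·V_1 = 0
Determinant D = (0.01861)(0.006553) - (-0.000303)(-0.000303) = 0.0001219
V_1 = [(0.01091)(0.006553) - (-0.000303)(0)]/D = 0.5865 V
V_3 = [(0.01861)(0) - (0.01091)(-0.000303)]/D = 0.02712 V
I_R2 = (V_1 - V_2)/R2 = (0.5865 - 0)/56 = 0.01047 A
|I_R2| = 0.01047 A

Final answer: |I_R2| = 0.01047 A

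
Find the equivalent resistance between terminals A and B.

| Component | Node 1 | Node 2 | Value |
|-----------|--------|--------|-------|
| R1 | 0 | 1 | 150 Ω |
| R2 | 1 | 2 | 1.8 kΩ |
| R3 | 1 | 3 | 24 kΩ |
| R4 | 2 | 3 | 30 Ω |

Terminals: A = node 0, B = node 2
Reduce the network between node 0 (A) and node 2 (B) by series/parallel combination:
  Rs1 = R3 + R4 (series, joined only at node 3) = 24000 + 30 = 24030 Ω
  Rp1 = R2 ‖ Rs1 (parallel, both between nodes 1 and 2) = 1/(1/1800 + 1/24030) = 1675 Ω
  Rs2 = R1 + Rp1 (series, joined only at node 1) = 150 + 1675 = 1825 Ω
R_eq = 1.825 kΩ

Final answer: 1.825 kΩ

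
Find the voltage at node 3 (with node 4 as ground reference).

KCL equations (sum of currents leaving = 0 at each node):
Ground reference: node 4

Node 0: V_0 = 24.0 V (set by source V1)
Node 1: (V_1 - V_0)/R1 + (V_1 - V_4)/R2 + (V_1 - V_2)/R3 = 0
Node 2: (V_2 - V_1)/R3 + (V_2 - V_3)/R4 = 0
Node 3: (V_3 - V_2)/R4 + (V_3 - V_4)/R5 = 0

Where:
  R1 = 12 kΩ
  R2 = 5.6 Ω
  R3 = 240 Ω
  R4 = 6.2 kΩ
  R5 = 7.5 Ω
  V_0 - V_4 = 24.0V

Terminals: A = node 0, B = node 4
Nodal analysis, taking node 4 as the 0 V reference.
Source V1 fixes V_0 = 24 V.
KCL at each unknown node (sum of currents leaving = 0; resistances in Ω):
  Node 1: (V_1 - 24)/12000 + (V_1 - 0)/5.6 + (V_1 - V_2)/240 = 0
  Node 2: (V_2 - V_1)/240 + (V_2 - V_3)/6200 = 0
  Node 3: (V_3 - V_2)/6200 + (V_3 - 0)/7.5 = 0
Collecting terms (coefficients in siemens):
  0.1828·V_1 - 0.004167·V_2 = 0.002
  0.004328·V_2 - 0.004167·V_1 - 0.0001613·V_3 = 0
  0.1335·V_3 - 0.0001613·V_2 = 0
Solving these 3 simultaneous equations (Gaussian elimination) gives:
  V_1 = 0.01119 V, V_2 = 0.01077 V, V_3 = 0.00001301 V
The requested potential is V_3 = 0.00001301 V.

Final answer: V_3 = 1.301e-05 V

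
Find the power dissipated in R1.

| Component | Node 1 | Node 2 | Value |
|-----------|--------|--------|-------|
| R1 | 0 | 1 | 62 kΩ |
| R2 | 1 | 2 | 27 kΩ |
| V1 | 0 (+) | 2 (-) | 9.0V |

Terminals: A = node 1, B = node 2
Nodal analysis, taking node 2 as the 0 V reference.
Source V1 fixes V_0 = 9 V.
KCL at each unknown node (sum of currents leaving = 0; resistances in Ω):
  Node 1: (V_1 - 9)/62000 + (V_1 - 0)/27000 = 0
Collecting terms: 0.00005317 × V_1 = 0.0001452  =>  V_1 = 2.73 V
I_R1 = (V_0 - V_1)/R1 = (9 - 2.73)/62000 = 0.0001011 A
P_R1 = I_R1² × R1 = (0.0001011)² × 62000 = 0.000634 W

Final answer: 0.000634 W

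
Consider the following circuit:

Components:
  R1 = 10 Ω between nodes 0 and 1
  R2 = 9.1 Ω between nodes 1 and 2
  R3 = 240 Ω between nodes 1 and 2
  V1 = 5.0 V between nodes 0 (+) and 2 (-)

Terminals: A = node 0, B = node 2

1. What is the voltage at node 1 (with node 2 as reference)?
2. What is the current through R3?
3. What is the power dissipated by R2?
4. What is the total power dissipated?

Nodal analysis, taking node 2 as the 0 V reference.
Source V1 fixes V_0 = 5 V.
KCL at each unknown node (sum of currents leaving = 0; resistances in Ω):
  Node 1: (V_1 - 5)/10 + (V_1 - 0)/9.1 + (V_1 - 0)/240 = 0
Collecting terms: 0.2141 × V_1 = 0.5  =>  V_1 = 2.336 V
Part 1:
  Read off the nodal solution: V_1 = 2.336 V
Part 2:
  I_R3 = (V_1 - V_2)/R3 = (2.336 - 0)/240 = 0.009733 A
  Magnitude: I_R3 = 0.009733 A
Part 3:
  I_R2 = (V_1 - V_2)/R2 = (2.336 - 0)/9.1 = 0.2567 A
  P_R2 = I_R2² × R2 = (0.2567)² × 9.1 = 0.5996 W
Part 4:
  Power in each resistor, P = (ΔV)²/R:
    P_R1 = (5 - 2.336)²/10 = 0.7098 W
    P_R2 = (2.336 - 0)²/9.1 = 0.5996 W
    P_R3 = (2.336 - 0)²/240 = 0.02273 W
  P_total = P_R1 + P_R2 + P_R3 = 1.332 W

Final answers:
1. V_1 = 2.336 V
2. I_R3 = 0.009733 A
3. P_R2 = 0.5996 W
4. P_total = 1.332 W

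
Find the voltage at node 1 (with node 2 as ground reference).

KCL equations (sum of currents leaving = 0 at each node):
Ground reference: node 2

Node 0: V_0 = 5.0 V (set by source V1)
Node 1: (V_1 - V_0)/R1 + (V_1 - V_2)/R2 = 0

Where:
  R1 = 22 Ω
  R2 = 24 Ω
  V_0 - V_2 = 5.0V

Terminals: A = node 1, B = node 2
Nodal analysis, taking node 2 as the 0 V reference.
Source V1 fixes V_0 = 5 V.
KCL at each unknown node (sum of currents leaving = 0; resistances in Ω):
  Node 1: (V_1 - 5)/22 + (V_1 - 0)/24 = 0
Collecting terms: 0.08712 × V_1 = 0.2273  =>  V_1 = 2.609 V
The requested potential is V_1 = 2.609 V.

Final answer: V_1 = 2.609 V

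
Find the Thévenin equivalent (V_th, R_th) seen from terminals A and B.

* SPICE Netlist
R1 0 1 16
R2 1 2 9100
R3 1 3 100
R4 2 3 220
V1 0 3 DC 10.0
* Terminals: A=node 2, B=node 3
Step 1 — V_th is the open-circuit voltage V_A - V_B (nothing connected across the terminals).
Nodal analysis, taking node 3 as the 0 V reference.
Source V1 fixes V_0 = 10 V.
KCL at each unknown node (sum of currents leaving = 0; resistances in Ω):
  Node 1: (V_1 - 10)/16 + (V_1 - V_2)/9100 + (V_1 - 0)/100 = 0
  Node 2: (V_2 - V_1)/9100 + (V_2 - 0)/220 = 0
Collecting terms (coefficients in siemens):
  0.07261·V_1 - 0.0001099·V_2 = 0.625
  0.004655·V_2 - 0.0001099·V_1 = 0
Determinant D = (0.07261)(0.004655) - (-0.0001099)(-0.0001099) = 0.000338
V_1 = [(0.625)(0.004655) - (-0.0001099)(0)]/D = 8.608 V
V_2 = [(0.07261)(0) - (0.625)(-0.0001099)]/D = 0.2032 V
V_th = V_2 - V_3 = 0.2032 - 0 = 0.2032 V
Step 2 — R_th: zero the source — replace V1 by a short circuit (node 3 merges into node 0) — and find the resistance seen between A (node 2) and B (node 0).
Reduce the network between node 2 (A) and node 0 (B) by series/parallel combination:
  Rp1 = R1 ‖ R3 (parallel, both between nodes 0 and 1) = 1/(1/16 + 1/100) = 13.79 Ω
  Rs1 = R2 + Rp1 (series, joined only at node 1) = 9100 + 13.79 = 9114 Ω
  Rp2 = R4 ‖ Rs1 (parallel, both between nodes 0 and 2) = 1/(1/220 + 1/9114) = 214.8 Ω
R_th = 214.8 Ω

Final answer: V_th = 0.2032 V, R_th = 214.8 Ω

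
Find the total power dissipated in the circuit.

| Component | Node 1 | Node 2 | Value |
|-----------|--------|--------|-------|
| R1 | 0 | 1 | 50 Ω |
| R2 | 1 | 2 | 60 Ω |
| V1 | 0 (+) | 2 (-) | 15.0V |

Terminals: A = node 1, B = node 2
Nodal analysis, taking node 2 as the 0 V reference.
Source V1 fixes V_0 = 15 V.
KCL at each unknown node (sum of currents leaving = 0; resistances in Ω):
  Node 1: (V_1 - 15)/50 + (V_1 - 0)/60 = 0
Collecting terms: 0.03667 × V_1 = 0.3  =>  V_1 = 8.182 V
Power in each resistor, P = (ΔV)²/R:
  P_R1 = (15 - 8.182)²/50 = 0.9298 W
  P_R2 = (8.182 - 0)²/60 = 1.116 W
P_total = P_R1 + P_R2 = 2.045 W

Final answer: 2.045 W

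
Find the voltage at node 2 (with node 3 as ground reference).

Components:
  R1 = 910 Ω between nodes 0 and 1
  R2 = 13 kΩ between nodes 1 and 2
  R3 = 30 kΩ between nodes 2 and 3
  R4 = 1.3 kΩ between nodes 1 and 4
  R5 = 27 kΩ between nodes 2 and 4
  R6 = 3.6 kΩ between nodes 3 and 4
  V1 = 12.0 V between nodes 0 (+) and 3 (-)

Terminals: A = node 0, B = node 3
Nodal analysis, taking node 3 as the 0 V reference.
Source V1 fixes V_0 = 12 V.
KCL at each unknown node (sum of currents leaving = 0; resistances in Ω):
  Node 1: (V_1 - 12)/910 + (V_1 - V_2)/13000 + (V_1 - V_4)/1300 = 0
  Node 2: (V_2 - V_1)/13000 + (V_2 - 0)/30000 + (V_2 - V_4)/27000 = 0
  Node 4: (V_4 - V_1)/1300 + (V_4 - V_2)/27000 + (V_4 - 0)/3600 = 0
Collecting terms (coefficients in siemens):
  0.001945·V_1 - 0.00007692·V_2 - 0.0007692·V_4 = 0.01319
  0.0001473·V_2 - 0.00007692·V_1 - 0.00003704·V_4 = 0
  0.001084·V_4 - 0.0007692·V_1 - 0.00003704·V_2 = 0
Solving these 3 simultaneous equations (Gaussian elimination) gives:
  V_1 = 9.943 V, V_2 = 7.027 V, V_4 = 7.295 V
The requested potential is V_2 = 7.027 V.

Final answer: V_2 = 7.027 V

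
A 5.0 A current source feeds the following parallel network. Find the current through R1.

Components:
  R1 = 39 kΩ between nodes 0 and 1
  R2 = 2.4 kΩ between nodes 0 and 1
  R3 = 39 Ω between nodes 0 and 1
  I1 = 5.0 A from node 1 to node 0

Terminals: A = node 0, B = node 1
All resistors sit directly between nodes 0 and 1, so they are in parallel and share one voltage V; the full source current 5 A splits among them.
1/R_par = 1/39000 + 1/2400 + 1/39 = 0.02608 S  =>  R_par = 38.34 Ω
V = I × R_par = 5 × 38.34 = 191.7 V
I_R1 = V/R1 = 191.7/39000 = 0.004915 A

Final answer: 0.004915 A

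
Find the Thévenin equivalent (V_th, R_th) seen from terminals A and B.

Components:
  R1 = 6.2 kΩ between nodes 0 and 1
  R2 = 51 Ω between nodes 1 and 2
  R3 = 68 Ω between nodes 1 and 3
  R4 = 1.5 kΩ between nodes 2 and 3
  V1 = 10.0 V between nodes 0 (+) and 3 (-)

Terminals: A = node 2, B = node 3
Step 1 — V_th is the open-circuit voltage V_A - V_B (nothing connected across the terminals).
Nodal analysis, taking node 3 as the 0 V reference.
Source V1 fixes V_0 = 10 V.
KCL at each unknown node (sum of currents leaving = 0; resistances in Ω):
  Node 1: (V_1 - 10)/6200 + (V_1 - V_2)/51 + (V_1 - 0)/68 = 0
  Node 2: (V_2 - V_1)/51 + (V_2 - 0)/1500 = 0
Collecting terms (coefficients in siemens):
  0.03448·V_1 - 0.01961·V_2 = 0.001613
  0.02027·V_2 - 0.01961·V_1 = 0
Determinant D = (0.03448)(0.02027) - (-0.01961)(-0.01961) = 0.0003145
V_1 = [(0.001613)(0.02027) - (-0.01961)(0)]/D = 0.104 V
V_2 = [(0.03448)(0) - (0.001613)(-0.01961)]/D = 0.1006 V
V_th = V_2 - V_3 = 0.1006 - 0 = 0.1006 V
Step 2 — R_th: zero the source — replace V1 by a short circuit (node 3 merges into node 0) — and find the resistance seen between A (node 2) and B (node 0).
Reduce the network between node 2 (A) and node 0 (B) by series/parallel combination:
  Rp1 = R1 ‖ R3 (parallel, both between nodes 0 and 1) = 1/(1/6200 + 1/68) = 67.26 Ω
  Rs1 = R2 + Rp1 (series, joined only at node 1) = 51 + 67.26 = 118.3 Ω
  Rp2 = R4 ‖ Rs1 (parallel, both between nodes 0 and 2) = 1/(1/1500 + 1/118.3) = 109.6 Ω
R_th = 109.6 Ω

Final answer: V_th = 0.1006 V, R_th = 109.6 Ω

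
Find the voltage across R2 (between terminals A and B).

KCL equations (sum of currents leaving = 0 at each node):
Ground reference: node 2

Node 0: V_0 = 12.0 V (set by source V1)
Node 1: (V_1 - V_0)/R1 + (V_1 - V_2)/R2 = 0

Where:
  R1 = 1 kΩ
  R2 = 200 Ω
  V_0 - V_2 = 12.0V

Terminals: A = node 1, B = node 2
R1 and R2 are in series across V1 (node 0 → node 1 → node 2), and the output A–B is taken across R2, so this is a voltage divider.
Series current: I = V1/(R1 + R2) = 12/(1000 + 200) = 12/1200 = 0.01 A
V_R2 = I × R2 = V1 × R2/(R1 + R2) = 12 × 200/1200 = 2 V

Final answer: 2 V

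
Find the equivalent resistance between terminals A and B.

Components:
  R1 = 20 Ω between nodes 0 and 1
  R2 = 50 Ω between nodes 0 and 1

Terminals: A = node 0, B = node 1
Reduce the network between node 0 (A) and node 1 (B) by series/parallel combination:
  Rp1 = R1 ‖ R2 (parallel, both between nodes 0 and 1) = 1/(1/20 + 1/50) = 14.29 Ω
R_eq = 14.29 Ω

Final answer: 14.29 Ω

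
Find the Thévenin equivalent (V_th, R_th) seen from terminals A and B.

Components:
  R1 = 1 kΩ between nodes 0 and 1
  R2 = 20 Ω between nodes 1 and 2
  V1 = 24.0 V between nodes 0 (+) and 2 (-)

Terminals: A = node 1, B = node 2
Step 1 — V_th is the open-circuit voltage V_A - V_B (nothing connected across the terminals).
Nodal analysis, taking node 2 as the 0 V reference.
Source V1 fixes V_0 = 24 V.
KCL at each unknown node (sum of currents leaving = 0; resistances in Ω):
  Node 1: (V_1 - 24)/1000 + (V_1 - 0)/20 = 0
Collecting terms: 0.051 × V_1 = 0.024  =>  V_1 = 0.4706 V
V_th = V_1 - V_2 = 0.4706 - 0 = 0.4706 V
Step 2 — R_th: zero the source — replace V1 by a short circuit (node 2 merges into node 0) — and find the resistance seen between A (node 1) and B (node 0).
Reduce the network between node 1 (A) and node 0 (B) by series/parallel combination:
  Rp1 = R1 ‖ R2 (parallel, both between nodes 0 and 1) = 1/(1/1000 + 1/20) = 19.61 Ω
R_th = 19.61 Ω

Final answer: V_th = 0.4706 V, R_th = 19.61 Ω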